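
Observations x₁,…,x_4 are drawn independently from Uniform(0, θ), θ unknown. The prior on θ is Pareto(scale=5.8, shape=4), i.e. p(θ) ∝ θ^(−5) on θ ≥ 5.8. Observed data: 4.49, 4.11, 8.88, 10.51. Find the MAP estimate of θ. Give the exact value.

The Uniform(0, θ) likelihood is θ^(−n) for θ ≥ max(xᵢ), zero otherwise. Here max(xᵢ) = 10.51.
Posterior ∝ θ^(−5) · θ^(−4) = θ^(−9) on θ ≥ max(5.8, 10.51) = 10.51.
This density is strictly decreasing in θ, so the posterior mode lies at the lower boundary of the support.

θ̂_MAP = 10.51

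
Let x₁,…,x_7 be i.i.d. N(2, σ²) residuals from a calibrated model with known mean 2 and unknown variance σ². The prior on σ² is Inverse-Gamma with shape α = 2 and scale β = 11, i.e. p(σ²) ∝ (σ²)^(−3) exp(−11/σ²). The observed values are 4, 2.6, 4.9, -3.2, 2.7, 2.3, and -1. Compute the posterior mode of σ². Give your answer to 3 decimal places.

Sum of squared deviations about the known mean: SS = (4−2)² + (2.6−2)² + (4.9−2)² + (-3.2−2)² + (2.7−2)² + (2.3−2)² + (-1−2)² = 49.39.
The Normal likelihood contributes (σ²)^(−n/2) exp(−SS/(2σ²)), so the posterior is Inverse-Gamma(α + n/2, β + SS/2) = Inverse-Gamma(5.5, 35.695).
The mode of Inverse-Gamma(a, b) is b/(a+1) = 35.695/6.5 ≈ 5.492.

σ̂²_MAP = 5.492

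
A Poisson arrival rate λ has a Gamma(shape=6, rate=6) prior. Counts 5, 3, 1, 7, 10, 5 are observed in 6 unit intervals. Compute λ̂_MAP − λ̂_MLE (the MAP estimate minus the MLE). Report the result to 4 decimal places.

Σxᵢ = 31. Posterior is Gamma(37, 12); MAP = (37−1)/12 = 36/12 ≈ 3.00000.
MLE = x̄ = 31/6 ≈ 5.16667.
Difference = 36/12 − 31/6 = -13/6 ≈ -2.1667.

MAP − MLE = -2.1667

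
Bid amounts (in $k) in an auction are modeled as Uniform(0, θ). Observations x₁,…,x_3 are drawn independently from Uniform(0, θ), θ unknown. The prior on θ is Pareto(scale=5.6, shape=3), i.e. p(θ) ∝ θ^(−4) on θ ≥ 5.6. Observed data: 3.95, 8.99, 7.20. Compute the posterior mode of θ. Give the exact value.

The Uniform(0, θ) likelihood is θ^(−n) for θ ≥ max(xᵢ), zero otherwise. Here max(xᵢ) = 8.99.
Posterior ∝ θ^(−4) · θ^(−3) = θ^(−7) on θ ≥ max(5.6, 8.99) = 8.99.
This density is strictly decreasing in θ, so the posterior mode lies at the lower boundary of the support.

θ̂_MAP = 8.99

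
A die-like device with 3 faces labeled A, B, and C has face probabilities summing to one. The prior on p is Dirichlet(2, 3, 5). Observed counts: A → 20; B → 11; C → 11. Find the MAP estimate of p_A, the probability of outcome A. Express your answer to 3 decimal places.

MAP estimate of p_A = 0.429

The posterior is Dirichlet(αᵢ + nᵢ) = Dirichlet(22, 14, 16).
For a Dirichlet(a₁,…,a_K) with all aᵢ > 1, the mode has j-th component (aⱼ − 1)/(Σaᵢ − K).
Here Σaᵢ = 52 and K = 3, so p_A = (22 − 1)/(52 − 3) = 21/49 ≈ 0.429.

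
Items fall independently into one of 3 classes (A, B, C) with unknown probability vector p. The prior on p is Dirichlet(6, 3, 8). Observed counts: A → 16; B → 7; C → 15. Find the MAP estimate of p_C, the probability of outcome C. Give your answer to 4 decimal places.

The posterior is Dirichlet(αᵢ + nᵢ) = Dirichlet(22, 10, 23).
For a Dirichlet(a₁,…,a_K) with all aᵢ > 1, the mode has j-th component (aⱼ − 1)/(Σaᵢ − K).
Here Σaᵢ = 55 and K = 3, so p_C = (23 − 1)/(55 − 3) = 22/52 ≈ 0.4231.

MAP estimate of p_C = 0.4231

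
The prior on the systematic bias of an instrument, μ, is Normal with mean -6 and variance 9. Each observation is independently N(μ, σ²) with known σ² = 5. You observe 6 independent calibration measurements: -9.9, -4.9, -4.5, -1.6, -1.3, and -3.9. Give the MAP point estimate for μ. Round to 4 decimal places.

μ̂_MAP = -4.4898

n = 6; x̄ = ((-9.9) + (-4.9) + (-4.5) + (-1.6) + (-1.3) + (-3.9))/6 = -26.1/6 = -4.35.
For a Normal prior and Normal likelihood with known variance, the posterior is Normal; its mode equals its mean, the precision-weighted average.
Prior precision 1/σ₀² = 1/9; data precision n/σ² = 6/5 = 1.2.
μ̂ = ((1/9)·(-6) + 1.2·(-4.35)) / (1/9 + 1.2) = (-883/150)/(59/45) = -2649/590 ≈ -4.4898.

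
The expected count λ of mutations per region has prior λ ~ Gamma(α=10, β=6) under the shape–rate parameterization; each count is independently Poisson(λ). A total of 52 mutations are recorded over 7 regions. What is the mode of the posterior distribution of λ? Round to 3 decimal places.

Σxᵢ = 52, n = 7.
Posterior ∝ λ^9e^(−6λ) · λ^52e^(−7λ) = λ^61e^(−13λ), i.e. Gamma(shape=62, rate=13).
The mode of a Gamma(a, b) with a ≥ 1 (shape–rate) is (a−1)/b = 61/13 ≈ 4.692.

λ̂_MAP = 4.692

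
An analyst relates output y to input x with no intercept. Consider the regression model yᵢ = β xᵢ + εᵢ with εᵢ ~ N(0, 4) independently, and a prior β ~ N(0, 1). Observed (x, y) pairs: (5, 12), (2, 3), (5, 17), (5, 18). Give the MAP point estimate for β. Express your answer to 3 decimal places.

β̂_MAP = 2.904

log p(β | y) = −Σ(yᵢ − βxᵢ)²/(2·4) − β²/(2·1) + const.
Setting the derivative to zero: Σxᵢ(yᵢ − βxᵢ)/4 − β/1 = 0, so β = Σxᵢyᵢ / (Σxᵢ² + σ²/τ²).
Σxᵢyᵢ = 5·12 + 2·3 + 5·17 + 5·18 = 241; Σxᵢ² = 79; σ²/τ² = 4.
β̂_MAP = 241 / (79 + 4) = 241/83 ≈ 2.904.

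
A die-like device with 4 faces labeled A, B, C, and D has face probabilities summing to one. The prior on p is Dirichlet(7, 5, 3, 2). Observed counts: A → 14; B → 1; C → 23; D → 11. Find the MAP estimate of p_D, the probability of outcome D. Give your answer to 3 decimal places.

The posterior is Dirichlet(αᵢ + nᵢ) = Dirichlet(21, 6, 26, 13).
For a Dirichlet(a₁,…,a_K) with all aᵢ > 1, the mode has j-th component (aⱼ − 1)/(Σaᵢ − K).
Here Σaᵢ = 66 and K = 4, so p_D = (13 − 1)/(66 − 4) = 12/62 ≈ 0.194.

MAP estimate of p_D = 0.194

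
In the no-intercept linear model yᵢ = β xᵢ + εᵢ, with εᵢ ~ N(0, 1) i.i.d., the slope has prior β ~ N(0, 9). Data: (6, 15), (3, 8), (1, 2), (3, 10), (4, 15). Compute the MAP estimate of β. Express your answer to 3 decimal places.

log p(β | y) = −Σ(yᵢ − βxᵢ)²/(2·1) − β²/(2·9) + const.
Setting the derivative to zero: Σxᵢ(yᵢ − βxᵢ)/1 − β/9 = 0, so β = Σxᵢyᵢ / (Σxᵢ² + σ²/τ²).
Σxᵢyᵢ = 6·15 + 3·8 + 1·2 + 3·10 + 4·15 = 206; Σxᵢ² = 71; σ²/τ² = 1/9.
β̂_MAP = 206 / (71 + 1/9) = 206/(640/9) = 927/320 ≈ 2.897.

β̂_MAP = 2.897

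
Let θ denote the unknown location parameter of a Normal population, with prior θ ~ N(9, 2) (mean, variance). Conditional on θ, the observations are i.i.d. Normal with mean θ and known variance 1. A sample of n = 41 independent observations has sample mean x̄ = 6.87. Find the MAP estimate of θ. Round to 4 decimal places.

n = 41, x̄ = 6.87.
For a Normal prior and Normal likelihood with known variance, the posterior is Normal; its mode equals its mean, the precision-weighted average.
Prior precision 1/σ₀² = 1/2 = 0.5; data precision n/σ² = 41/1 = 41.
θ̂ = (0.5·9 + 41·6.87) / (0.5 + 41) = 286.17/41.5 = 28617/4150 ≈ 6.8957.

θ̂_MAP = 6.8957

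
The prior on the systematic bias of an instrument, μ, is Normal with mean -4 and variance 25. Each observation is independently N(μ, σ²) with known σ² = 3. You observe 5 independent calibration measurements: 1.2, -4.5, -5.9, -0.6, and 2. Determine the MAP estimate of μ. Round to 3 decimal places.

n = 5; x̄ = (1.2 + (-4.5) + (-5.9) + (-0.6) + 2)/5 = -7.8/5 = -1.56.
For a Normal prior and Normal likelihood with known variance, the posterior is Normal; its mode equals its mean, the precision-weighted average.
Prior precision 1/σ₀² = 1/25 = 0.04; data precision n/σ² = 5/3.
μ̂ = (0.04·(-4) + (5/3)·(-1.56)) / (0.04 + 5/3) = (-2.76)/(128/75) = -1.6171875 ≈ -1.617.

μ̂_MAP = -1.617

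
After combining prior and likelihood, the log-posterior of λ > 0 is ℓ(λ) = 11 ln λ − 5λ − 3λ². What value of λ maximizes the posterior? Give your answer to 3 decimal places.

ℓ'(λ) = 11/λ − 5 − 6λ. Setting this to zero and multiplying by λ: 6λ² + 5λ − 11 = 0.
λ = (−5 + √(5² + 4·6·11)) / (2·6) = (−5 + √289) / 12 = (−5 + 17)/12 = 1.
ℓ''(λ) = −11/λ² − 6 < 0, confirming a maximum.

λ̂_MAP = 1.000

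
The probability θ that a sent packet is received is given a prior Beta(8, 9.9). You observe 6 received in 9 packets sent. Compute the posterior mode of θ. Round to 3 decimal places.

Prior: Beta(8, 9.9).
Data: 6 successes in 9 trials. The binomial likelihood contributes θ^6(1−θ)^3, so the posterior is Beta(8+6, 9.9+3) = Beta(14, 12.9).
For Beta(a, b) with a, b > 1 the mode is (a−1)/(a+b−2) = 13/24.9 ≈ 0.522.

θ̂_MAP = 0.522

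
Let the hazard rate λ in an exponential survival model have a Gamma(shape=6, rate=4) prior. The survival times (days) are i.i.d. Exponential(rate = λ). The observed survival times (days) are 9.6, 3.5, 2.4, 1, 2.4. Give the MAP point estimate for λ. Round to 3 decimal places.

λ̂_MAP = 0.437

The Exponential(rate=λ) likelihood is ∝ λ^n e^(−λΣtᵢ). Here n = 5 and Σtᵢ = 9.6 + 3.5 + 2.4 + 1 + 2.4 = 18.9.
Posterior ∝ λ^5e^(−4λ) · λ^5e^(−18.9λ) = λ^10e^(−22.9λ), i.e. Gamma(11, 22.9).
Mode = (a−1)/b = 10/22.9 ≈ 0.437.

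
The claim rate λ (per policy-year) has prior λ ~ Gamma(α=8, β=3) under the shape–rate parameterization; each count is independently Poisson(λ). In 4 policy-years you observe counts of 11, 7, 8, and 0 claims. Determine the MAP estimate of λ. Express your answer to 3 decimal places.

Σxᵢ = 11+7+8+0 = 26, with n = 4.
Posterior ∝ λ^7e^(−3λ) · λ^26e^(−4λ) = λ^33e^(−7λ), i.e. Gamma(shape=34, rate=7).
The mode of a Gamma(a, b) with a ≥ 1 (shape–rate) is (a−1)/b = 33/7 ≈ 4.714.

λ̂_MAP = 4.714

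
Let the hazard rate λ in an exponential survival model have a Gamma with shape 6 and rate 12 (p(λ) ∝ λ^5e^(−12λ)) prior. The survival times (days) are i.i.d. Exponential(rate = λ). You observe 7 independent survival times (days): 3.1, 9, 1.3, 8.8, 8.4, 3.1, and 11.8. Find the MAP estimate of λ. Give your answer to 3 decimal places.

The Exponential(rate=λ) likelihood is ∝ λ^n e^(−λΣtᵢ). Here n = 7 and Σtᵢ = 3.1 + 9 + 1.3 + 8.8 + 8.4 + 3.1 + 11.8 = 45.5.
Posterior ∝ λ^5e^(−12λ) · λ^7e^(−45.5λ) = λ^12e^(−57.5λ), i.e. Gamma(13, 57.5).
Mode = (a−1)/b = 12/57.5 ≈ 0.209.

λ̂_MAP = 0.209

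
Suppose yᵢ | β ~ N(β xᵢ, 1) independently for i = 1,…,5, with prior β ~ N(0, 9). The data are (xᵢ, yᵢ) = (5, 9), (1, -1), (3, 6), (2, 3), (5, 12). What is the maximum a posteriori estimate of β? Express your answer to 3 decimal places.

β̂_MAP = 1.997

log p(β | y) = −Σ(yᵢ − βxᵢ)²/(2·1) − β²/(2·9) + const.
Setting the derivative to zero: Σxᵢ(yᵢ − βxᵢ)/1 − β/9 = 0, so β = Σxᵢyᵢ / (Σxᵢ² + σ²/τ²).
Σxᵢyᵢ = 5·9 + 1·(-1) + 3·6 + 2·3 + 5·12 = 128; Σxᵢ² = 64; σ²/τ² = 1/9.
β̂_MAP = 128 / (64 + 1/9) = 128/(577/9) = 1152/577 ≈ 1.997.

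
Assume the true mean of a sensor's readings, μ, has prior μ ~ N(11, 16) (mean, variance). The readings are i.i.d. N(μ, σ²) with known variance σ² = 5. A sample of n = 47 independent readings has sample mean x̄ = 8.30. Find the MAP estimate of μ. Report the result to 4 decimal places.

μ̂_MAP = 8.3178

n = 47, x̄ = 8.30.
For a Normal prior and Normal likelihood with known variance, the posterior is Normal; its mode equals its mean, the precision-weighted average.
Prior precision 1/σ₀² = 1/16 = 0.0625; data precision n/σ² = 47/5 = 9.4.
μ̂ = (0.0625·11 + 9.4·8.3) / (0.0625 + 9.4) = 78.7075/9.4625 = 31483/3785 ≈ 8.3178.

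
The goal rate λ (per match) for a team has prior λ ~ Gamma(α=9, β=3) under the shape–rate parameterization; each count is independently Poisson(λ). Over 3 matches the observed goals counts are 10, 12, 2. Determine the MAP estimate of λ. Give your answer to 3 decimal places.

Σxᵢ = 10+12+2 = 24, with n = 3.
Posterior ∝ λ^8e^(−3λ) · λ^24e^(−3λ) = λ^32e^(−6λ), i.e. Gamma(shape=33, rate=6).
The mode of a Gamma(a, b) with a ≥ 1 (shape–rate) is (a−1)/b = 32/6 ≈ 5.333.

λ̂_MAP = 5.333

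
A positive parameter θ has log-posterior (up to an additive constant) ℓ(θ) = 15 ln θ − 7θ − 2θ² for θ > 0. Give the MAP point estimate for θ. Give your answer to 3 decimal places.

ℓ'(θ) = 15/θ − 7 − 4θ. Setting this to zero and multiplying by θ: 4θ² + 7θ − 15 = 0.
θ = (−7 + √(7² + 4·4·15)) / (2·4) = (−7 + √289) / 8 = (−7 + 17)/8 = 5/4.
ℓ''(θ) = −15/θ² − 4 < 0, confirming a maximum.

θ̂_MAP = 1.250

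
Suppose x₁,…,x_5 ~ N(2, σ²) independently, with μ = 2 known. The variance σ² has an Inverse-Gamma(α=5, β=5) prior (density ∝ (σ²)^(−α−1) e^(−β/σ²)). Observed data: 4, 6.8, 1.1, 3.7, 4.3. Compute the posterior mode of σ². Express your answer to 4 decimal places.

σ̂²_MAP = 2.7076

Sum of squared deviations about the known mean: SS = (4−2)² + (6.8−2)² + (1.1−2)² + (3.7−2)² + (4.3−2)² = 36.03.
The Normal likelihood contributes (σ²)^(−n/2) exp(−SS/(2σ²)), so the posterior is Inverse-Gamma(α + n/2, β + SS/2) = Inverse-Gamma(7.5, 23.015).
The mode of Inverse-Gamma(a, b) is b/(a+1) = 23.015/8.5 ≈ 2.7076.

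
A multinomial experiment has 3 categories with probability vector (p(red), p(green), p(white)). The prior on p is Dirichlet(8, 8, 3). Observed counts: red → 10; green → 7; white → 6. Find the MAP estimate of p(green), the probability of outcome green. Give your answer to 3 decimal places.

MAP estimate of p(green) = 0.359

The posterior is Dirichlet(αᵢ + nᵢ) = Dirichlet(18, 15, 9).
For a Dirichlet(a₁,…,a_K) with all aᵢ > 1, the mode has j-th component (aⱼ − 1)/(Σaᵢ − K).
Here Σaᵢ = 42 and K = 3, so p(green) = (15 − 1)/(42 − 3) = 14/39 ≈ 0.359.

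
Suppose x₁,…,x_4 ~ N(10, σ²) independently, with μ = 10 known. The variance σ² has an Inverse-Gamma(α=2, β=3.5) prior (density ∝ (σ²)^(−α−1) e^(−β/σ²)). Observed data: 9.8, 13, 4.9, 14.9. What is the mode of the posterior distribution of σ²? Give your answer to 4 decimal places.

Sum of squared deviations about the known mean: SS = (9.8−10)² + (13−10)² + (4.9−10)² + (14.9−10)² = 59.06.
The Normal likelihood contributes (σ²)^(−n/2) exp(−SS/(2σ²)), so the posterior is Inverse-Gamma(α + n/2, β + SS/2) = Inverse-Gamma(4, 33.03).
The mode of Inverse-Gamma(a, b) is b/(a+1) = 33.03/5 ≈ 6.6060.

σ̂²_MAP = 6.6060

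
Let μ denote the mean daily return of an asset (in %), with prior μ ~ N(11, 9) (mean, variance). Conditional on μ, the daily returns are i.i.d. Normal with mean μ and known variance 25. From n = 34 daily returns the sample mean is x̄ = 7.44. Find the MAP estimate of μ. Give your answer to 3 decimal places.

n = 34, x̄ = 7.44.
For a Normal prior and Normal likelihood with known variance, the posterior is Normal; its mode equals its mean, the precision-weighted average.
Prior precision 1/σ₀² = 1/9; data precision n/σ² = 34/25 = 1.36.
μ̂ = ((1/9)·11 + 1.36·7.44) / (1/9 + 1.36) = (63791/5625)/(331/225) = 63791/8275 ≈ 7.709.

μ̂_MAP = 7.709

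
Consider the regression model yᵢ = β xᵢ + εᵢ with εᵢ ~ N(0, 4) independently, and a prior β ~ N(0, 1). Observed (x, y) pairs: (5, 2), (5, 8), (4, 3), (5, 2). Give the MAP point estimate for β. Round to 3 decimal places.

β̂_MAP = 0.758

log p(β | y) = −Σ(yᵢ − βxᵢ)²/(2·4) − β²/(2·1) + const.
Setting the derivative to zero: Σxᵢ(yᵢ − βxᵢ)/4 − β/1 = 0, so β = Σxᵢyᵢ / (Σxᵢ² + σ²/τ²).
Σxᵢyᵢ = 5·2 + 5·8 + 4·3 + 5·2 = 72; Σxᵢ² = 91; σ²/τ² = 4.
β̂_MAP = 72 / (91 + 4) = 72/95 ≈ 0.758.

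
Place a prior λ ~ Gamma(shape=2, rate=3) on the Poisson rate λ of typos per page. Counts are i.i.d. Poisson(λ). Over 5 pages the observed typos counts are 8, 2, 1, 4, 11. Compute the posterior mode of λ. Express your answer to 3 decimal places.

λ̂_MAP = 3.375

Σxᵢ = 8+2+1+4+11 = 26, with n = 5.
Posterior ∝ λe^(−3λ) · λ^26e^(−5λ) = λ^27e^(−8λ), i.e. Gamma(shape=28, rate=8).
The mode of a Gamma(a, b) with a ≥ 1 (shape–rate) is (a−1)/b = 27/8 ≈ 3.375.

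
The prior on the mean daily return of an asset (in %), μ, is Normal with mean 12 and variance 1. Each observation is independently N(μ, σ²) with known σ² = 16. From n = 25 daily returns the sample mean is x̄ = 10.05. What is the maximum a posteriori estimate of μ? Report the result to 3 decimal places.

μ̂_MAP = 10.811

n = 25, x̄ = 10.05.
For a Normal prior and Normal likelihood with known variance, the posterior is Normal; its mode equals its mean, the precision-weighted average.
Prior precision 1/σ₀² = 1/1 = 1; data precision n/σ² = 25/16 = 1.5625.
μ̂ = (1·12 + 1.5625·10.05) / (1 + 1.5625) = 27.703125/2.5625 = 1773/164 ≈ 10.811.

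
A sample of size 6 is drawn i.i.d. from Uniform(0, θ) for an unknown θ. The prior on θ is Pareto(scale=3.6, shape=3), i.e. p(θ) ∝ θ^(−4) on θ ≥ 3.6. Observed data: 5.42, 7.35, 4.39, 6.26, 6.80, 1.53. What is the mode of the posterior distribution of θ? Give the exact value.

The Uniform(0, θ) likelihood is θ^(−n) for θ ≥ max(xᵢ), zero otherwise. Here max(xᵢ) = 7.35.
Posterior ∝ θ^(−4) · θ^(−6) = θ^(−10) on θ ≥ max(3.6, 7.35) = 7.35.
This density is strictly decreasing in θ, so the posterior mode lies at the lower boundary of the support.

θ̂_MAP = 7.35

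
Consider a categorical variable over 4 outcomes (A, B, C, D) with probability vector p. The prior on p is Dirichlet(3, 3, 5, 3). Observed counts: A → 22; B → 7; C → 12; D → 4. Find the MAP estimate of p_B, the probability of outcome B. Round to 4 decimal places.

The posterior is Dirichlet(αᵢ + nᵢ) = Dirichlet(25, 10, 17, 7).
For a Dirichlet(a₁,…,a_K) with all aᵢ > 1, the mode has j-th component (aⱼ − 1)/(Σaᵢ − K).
Here Σaᵢ = 59 and K = 4, so p_B = (10 − 1)/(59 − 4) = 9/55 ≈ 0.1636.

MAP estimate of p_B = 0.1636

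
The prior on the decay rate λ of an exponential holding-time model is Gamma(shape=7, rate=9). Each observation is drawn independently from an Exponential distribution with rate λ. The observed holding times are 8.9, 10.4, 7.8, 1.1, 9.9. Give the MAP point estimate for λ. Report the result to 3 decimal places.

The Exponential(rate=λ) likelihood is ∝ λ^n e^(−λΣtᵢ). Here n = 5 and Σtᵢ = 8.9 + 10.4 + 7.8 + 1.1 + 9.9 = 38.1.
Posterior ∝ λ^6e^(−9λ) · λ^5e^(−38.1λ) = λ^11e^(−47.1λ), i.e. Gamma(12, 47.1).
Mode = (a−1)/b = 11/47.1 ≈ 0.234.

λ̂_MAP = 0.234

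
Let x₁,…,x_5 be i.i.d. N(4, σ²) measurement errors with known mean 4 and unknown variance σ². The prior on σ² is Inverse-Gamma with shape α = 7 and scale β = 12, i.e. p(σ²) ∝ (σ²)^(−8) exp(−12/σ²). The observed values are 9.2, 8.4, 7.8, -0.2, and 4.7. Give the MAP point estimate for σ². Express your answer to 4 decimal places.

Sum of squared deviations about the known mean: SS = (9.2−4)² + (8.4−4)² + (7.8−4)² + (-0.2−4)² + (4.7−4)² = 78.97.
The Normal likelihood contributes (σ²)^(−n/2) exp(−SS/(2σ²)), so the posterior is Inverse-Gamma(α + n/2, β + SS/2) = Inverse-Gamma(9.5, 51.485).
The mode of Inverse-Gamma(a, b) is b/(a+1) = 51.485/10.5 ≈ 4.9033.

σ̂²_MAP = 4.9033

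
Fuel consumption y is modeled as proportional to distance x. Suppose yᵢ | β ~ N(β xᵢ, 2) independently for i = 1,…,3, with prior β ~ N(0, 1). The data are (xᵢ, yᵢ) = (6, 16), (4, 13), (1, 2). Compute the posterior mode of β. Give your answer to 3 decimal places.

β̂_MAP = 2.727

log p(β | y) = −Σ(yᵢ − βxᵢ)²/(2·2) − β²/(2·1) + const.
Setting the derivative to zero: Σxᵢ(yᵢ − βxᵢ)/2 − β/1 = 0, so β = Σxᵢyᵢ / (Σxᵢ² + σ²/τ²).
Σxᵢyᵢ = 6·16 + 4·13 + 1·2 = 150; Σxᵢ² = 53; σ²/τ² = 2.
β̂_MAP = 150 / (53 + 2) = 150/55 ≈ 2.727.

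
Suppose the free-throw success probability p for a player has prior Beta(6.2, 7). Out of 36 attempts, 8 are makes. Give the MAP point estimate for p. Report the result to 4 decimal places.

Prior: Beta(6.2, 7).
Data: 8 successes in 36 trials. The binomial likelihood contributes p^8(1−p)^28, so the posterior is Beta(6.2+8, 7+28) = Beta(14.2, 35).
For Beta(a, b) with a, b > 1 the mode is (a−1)/(a+b−2) = 13.2/47.2 ≈ 0.2797.

p̂_MAP = 0.2797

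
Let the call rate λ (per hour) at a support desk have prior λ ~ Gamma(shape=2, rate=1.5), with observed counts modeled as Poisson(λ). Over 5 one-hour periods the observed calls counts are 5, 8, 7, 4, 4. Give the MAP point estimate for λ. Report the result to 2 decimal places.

λ̂_MAP = 4.46

Σxᵢ = 5+8+7+4+4 = 28, with n = 5.
Posterior ∝ λe^(−1.5λ) · λ^28e^(−5λ) = λ^29e^(−6.5λ), i.e. Gamma(shape=30, rate=6.5).
The mode of a Gamma(a, b) with a ≥ 1 (shape–rate) is (a−1)/b = 29/6.5 ≈ 4.46.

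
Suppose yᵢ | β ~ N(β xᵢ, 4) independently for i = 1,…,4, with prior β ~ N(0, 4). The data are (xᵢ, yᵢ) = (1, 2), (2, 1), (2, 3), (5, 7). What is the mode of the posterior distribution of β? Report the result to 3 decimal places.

log p(β | y) = −Σ(yᵢ − βxᵢ)²/(2·4) − β²/(2·4) + const.
Setting the derivative to zero: Σxᵢ(yᵢ − βxᵢ)/4 − β/4 = 0, so β = Σxᵢyᵢ / (Σxᵢ² + σ²/τ²).
Σxᵢyᵢ = 1·2 + 2·1 + 2·3 + 5·7 = 45; Σxᵢ² = 34; σ²/τ² = 1.
β̂_MAP = 45 / (34 + 1) = 45/35 ≈ 1.286.

β̂_MAP = 1.286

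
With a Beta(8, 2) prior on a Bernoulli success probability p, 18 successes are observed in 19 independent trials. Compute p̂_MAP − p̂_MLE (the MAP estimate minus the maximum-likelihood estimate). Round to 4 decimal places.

Posterior is Beta(26, 3); MAP = (26−1)/(29−2) = 25/27 ≈ 0.92593.
MLE ignores the prior: p̂_MLE = k/n = 18/19 ≈ 0.94737.
Difference = 25/27 − 18/19 = -11/513 ≈ -0.0214.

MAP − MLE = -0.0214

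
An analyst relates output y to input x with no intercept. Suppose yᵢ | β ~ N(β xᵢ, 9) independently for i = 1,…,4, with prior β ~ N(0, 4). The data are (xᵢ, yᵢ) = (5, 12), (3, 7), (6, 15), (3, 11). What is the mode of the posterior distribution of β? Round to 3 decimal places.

log p(β | y) = −Σ(yᵢ − βxᵢ)²/(2·9) − β²/(2·4) + const.
Setting the derivative to zero: Σxᵢ(yᵢ − βxᵢ)/9 − β/4 = 0, so β = Σxᵢyᵢ / (Σxᵢ² + σ²/τ²).
Σxᵢyᵢ = 5·12 + 3·7 + 6·15 + 3·11 = 204; Σxᵢ² = 79; σ²/τ² = 2.25.
β̂_MAP = 204 / (79 + 2.25) = 204/81.25 ≈ 2.511.

β̂_MAP = 2.511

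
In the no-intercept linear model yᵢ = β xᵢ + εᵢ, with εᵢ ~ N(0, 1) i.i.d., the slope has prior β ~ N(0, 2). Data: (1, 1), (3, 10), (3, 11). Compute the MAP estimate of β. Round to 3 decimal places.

β̂_MAP = 3.282

log p(β | y) = −Σ(yᵢ − βxᵢ)²/(2·1) − β²/(2·2) + const.
Setting the derivative to zero: Σxᵢ(yᵢ − βxᵢ)/1 − β/2 = 0, so β = Σxᵢyᵢ / (Σxᵢ² + σ²/τ²).
Σxᵢyᵢ = 1·1 + 3·10 + 3·11 = 64; Σxᵢ² = 19; σ²/τ² = 0.5.
β̂_MAP = 64 / (19 + 0.5) = 64/19.5 ≈ 3.282.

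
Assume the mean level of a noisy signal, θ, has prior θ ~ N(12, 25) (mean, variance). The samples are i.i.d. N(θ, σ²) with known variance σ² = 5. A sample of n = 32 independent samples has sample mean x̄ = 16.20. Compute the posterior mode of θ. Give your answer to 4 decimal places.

θ̂_MAP = 16.1739

n = 32, x̄ = 16.20.
For a Normal prior and Normal likelihood with known variance, the posterior is Normal; its mode equals its mean, the precision-weighted average.
Prior precision 1/σ₀² = 1/25 = 0.04; data precision n/σ² = 32/5 = 6.4.
θ̂ = (0.04·12 + 6.4·16.2) / (0.04 + 6.4) = 104.16/6.44 = 372/23 ≈ 16.1739.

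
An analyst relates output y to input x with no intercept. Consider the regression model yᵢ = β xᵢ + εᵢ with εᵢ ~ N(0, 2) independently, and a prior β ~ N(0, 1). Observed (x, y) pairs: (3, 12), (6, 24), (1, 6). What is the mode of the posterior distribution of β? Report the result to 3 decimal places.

log p(β | y) = −Σ(yᵢ − βxᵢ)²/(2·2) − β²/(2·1) + const.
Setting the derivative to zero: Σxᵢ(yᵢ − βxᵢ)/2 − β/1 = 0, so β = Σxᵢyᵢ / (Σxᵢ² + σ²/τ²).
Σxᵢyᵢ = 3·12 + 6·24 + 1·6 = 186; Σxᵢ² = 46; σ²/τ² = 2.
β̂_MAP = 186 / (46 + 2) = 186/48 ≈ 3.875.

β̂_MAP = 3.875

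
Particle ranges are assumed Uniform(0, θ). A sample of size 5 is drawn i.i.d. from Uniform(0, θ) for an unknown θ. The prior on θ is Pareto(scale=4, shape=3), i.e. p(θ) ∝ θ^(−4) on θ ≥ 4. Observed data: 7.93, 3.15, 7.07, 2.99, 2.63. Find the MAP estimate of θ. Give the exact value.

θ̂_MAP = 7.93

The Uniform(0, θ) likelihood is θ^(−n) for θ ≥ max(xᵢ), zero otherwise. Here max(xᵢ) = 7.93.
Posterior ∝ θ^(−4) · θ^(−5) = θ^(−9) on θ ≥ max(4, 7.93) = 7.93.
This density is strictly decreasing in θ, so the posterior mode lies at the lower boundary of the support.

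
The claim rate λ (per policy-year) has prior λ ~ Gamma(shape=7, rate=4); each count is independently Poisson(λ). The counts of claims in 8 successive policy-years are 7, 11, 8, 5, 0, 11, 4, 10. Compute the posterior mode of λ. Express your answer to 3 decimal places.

λ̂_MAP = 5.167

Σxᵢ = 7+11+8+5+0+11+4+10 = 56, with n = 8.
Posterior ∝ λ^6e^(−4λ) · λ^56e^(−8λ) = λ^62e^(−12λ), i.e. Gamma(shape=63, rate=12).
The mode of a Gamma(a, b) with a ≥ 1 (shape–rate) is (a−1)/b = 62/12 ≈ 5.167.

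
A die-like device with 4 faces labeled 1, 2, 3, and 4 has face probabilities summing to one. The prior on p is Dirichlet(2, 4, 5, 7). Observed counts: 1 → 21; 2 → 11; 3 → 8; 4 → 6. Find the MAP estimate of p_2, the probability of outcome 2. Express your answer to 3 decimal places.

The posterior is Dirichlet(αᵢ + nᵢ) = Dirichlet(23, 15, 13, 13).
For a Dirichlet(a₁,…,a_K) with all aᵢ > 1, the mode has j-th component (aⱼ − 1)/(Σaᵢ − K).
Here Σaᵢ = 64 and K = 4, so p_2 = (15 − 1)/(64 − 4) = 14/60 ≈ 0.233.

MAP estimate: 0.233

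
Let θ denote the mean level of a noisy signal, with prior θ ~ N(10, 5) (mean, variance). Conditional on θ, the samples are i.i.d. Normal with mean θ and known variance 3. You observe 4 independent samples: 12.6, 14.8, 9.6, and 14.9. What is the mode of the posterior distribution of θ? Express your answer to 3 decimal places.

θ̂_MAP = 12.587

n = 4; x̄ = (12.6 + 14.8 + 9.6 + 14.9)/4 = 51.9/4 = 12.975.
For a Normal prior and Normal likelihood with known variance, the posterior is Normal; its mode equals its mean, the precision-weighted average.
Prior precision 1/σ₀² = 1/5 = 0.2; data precision n/σ² = 4/3.
θ̂ = (0.2·10 + (4/3)·12.975) / (0.2 + 4/3) = 19.3/(23/15) = 579/46 ≈ 12.587.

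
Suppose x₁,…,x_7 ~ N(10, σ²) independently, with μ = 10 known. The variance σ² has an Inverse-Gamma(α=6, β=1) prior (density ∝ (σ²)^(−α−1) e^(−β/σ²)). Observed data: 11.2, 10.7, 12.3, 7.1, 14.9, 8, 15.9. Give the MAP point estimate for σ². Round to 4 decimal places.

σ̂²_MAP = 3.8310

Sum of squared deviations about the known mean: SS = (11.2−10)² + (10.7−10)² + (12.3−10)² + (7.1−10)² + (14.9−10)² + (8−10)² + (15.9−10)² = 78.45.
The Normal likelihood contributes (σ²)^(−n/2) exp(−SS/(2σ²)), so the posterior is Inverse-Gamma(α + n/2, β + SS/2) = Inverse-Gamma(9.5, 40.225).
The mode of Inverse-Gamma(a, b) is b/(a+1) = 40.225/10.5 ≈ 3.8310.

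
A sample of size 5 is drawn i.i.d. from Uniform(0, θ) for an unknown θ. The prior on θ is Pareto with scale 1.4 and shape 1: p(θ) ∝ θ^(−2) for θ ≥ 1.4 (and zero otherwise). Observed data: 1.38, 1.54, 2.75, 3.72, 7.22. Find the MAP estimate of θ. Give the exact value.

θ̂_MAP = 7.22

The Uniform(0, θ) likelihood is θ^(−n) for θ ≥ max(xᵢ), zero otherwise. Here max(xᵢ) = 7.22.
Posterior ∝ θ^(−2) · θ^(−5) = θ^(−7) on θ ≥ max(1.4, 7.22) = 7.22.
This density is strictly decreasing in θ, so the posterior mode lies at the lower boundary of the support.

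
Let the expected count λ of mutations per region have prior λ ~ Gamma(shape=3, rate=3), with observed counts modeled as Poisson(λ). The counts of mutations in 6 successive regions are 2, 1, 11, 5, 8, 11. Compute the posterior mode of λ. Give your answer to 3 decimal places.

λ̂_MAP = 4.444

Σxᵢ = 2+1+11+5+8+11 = 38, with n = 6.
Posterior ∝ λ^2e^(−3λ) · λ^38e^(−6λ) = λ^40e^(−9λ), i.e. Gamma(shape=41, rate=9).
The mode of a Gamma(a, b) with a ≥ 1 (shape–rate) is (a−1)/b = 40/9 ≈ 4.444.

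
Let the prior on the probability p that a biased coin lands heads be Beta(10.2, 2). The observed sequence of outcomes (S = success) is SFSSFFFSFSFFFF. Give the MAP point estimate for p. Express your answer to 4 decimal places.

Prior: Beta(10.2, 2).
Data: 5 successes in 14 trials (from the sequence). The binomial likelihood contributes p^5(1−p)^9, so the posterior is Beta(10.2+5, 2+9) = Beta(15.2, 11).
For Beta(a, b) with a, b > 1 the mode is (a−1)/(a+b−2) = 14.2/24.2 ≈ 0.5868.

p̂_MAP = 0.5868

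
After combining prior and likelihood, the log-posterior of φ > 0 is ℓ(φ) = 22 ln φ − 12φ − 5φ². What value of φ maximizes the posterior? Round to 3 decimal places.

φ̂_MAP = 1.000

ℓ'(φ) = 22/φ − 12 − 10φ. Setting this to zero and multiplying by φ: 10φ² + 12φ − 22 = 0.
φ = (−12 + √(12² + 4·10·22)) / (2·10) = (−12 + √1024) / 20 = (−12 + 32)/20 = 1.
ℓ''(φ) = −22/φ² − 10 < 0, confirming a maximum.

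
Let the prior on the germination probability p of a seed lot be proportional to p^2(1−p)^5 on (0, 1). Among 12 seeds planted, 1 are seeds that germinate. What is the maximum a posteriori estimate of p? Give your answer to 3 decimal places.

The prior density ∝ p^2(1−p)^5 is the kernel of Beta(3, 6).
Data: 1 success in 12 trials. The binomial likelihood contributes p(1−p)^11, so the posterior is Beta(3+1, 6+11) = Beta(4, 17).
For Beta(a, b) with a, b > 1 the mode is (a−1)/(a+b−2) = 3/19 ≈ 0.158.

p̂_MAP = 0.158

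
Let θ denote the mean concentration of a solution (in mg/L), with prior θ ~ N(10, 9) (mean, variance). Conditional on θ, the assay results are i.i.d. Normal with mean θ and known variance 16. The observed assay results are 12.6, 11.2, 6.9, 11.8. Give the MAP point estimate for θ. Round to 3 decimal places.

n = 4; x̄ = (12.6 + 11.2 + 6.9 + 11.8)/4 = 42.5/4 = 10.625.
For a Normal prior and Normal likelihood with known variance, the posterior is Normal; its mode equals its mean, the precision-weighted average.
Prior precision 1/σ₀² = 1/9; data precision n/σ² = 4/16 = 0.25.
θ̂ = ((1/9)·10 + 0.25·10.625) / (1/9 + 0.25) = (1085/288)/(13/36) = 1085/104 ≈ 10.433.

θ̂_MAP = 10.433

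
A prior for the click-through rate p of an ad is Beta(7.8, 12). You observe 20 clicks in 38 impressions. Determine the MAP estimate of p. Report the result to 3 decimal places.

Prior: Beta(7.8, 12).
Data: 20 successes in 38 trials. The binomial likelihood contributes p^20(1−p)^18, so the posterior is Beta(7.8+20, 12+18) = Beta(27.8, 30).
For Beta(a, b) with a, b > 1 the mode is (a−1)/(a+b−2) = 26.8/55.8 ≈ 0.480.

p̂_MAP = 0.480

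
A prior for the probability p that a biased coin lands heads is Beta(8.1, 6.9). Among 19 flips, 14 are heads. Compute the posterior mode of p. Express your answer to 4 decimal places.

Prior: Beta(8.1, 6.9).
Data: 14 successes in 19 trials. The binomial likelihood contributes p^14(1−p)^5, so the posterior is Beta(8.1+14, 6.9+5) = Beta(22.1, 11.9).
For Beta(a, b) with a, b > 1 the mode is (a−1)/(a+b−2) = 21.1/32 ≈ 0.6594.

p̂_MAP = 0.6594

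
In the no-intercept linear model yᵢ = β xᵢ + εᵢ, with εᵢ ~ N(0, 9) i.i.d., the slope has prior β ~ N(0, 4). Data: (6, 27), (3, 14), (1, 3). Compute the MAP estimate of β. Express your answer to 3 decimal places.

log p(β | y) = −Σ(yᵢ − βxᵢ)²/(2·9) − β²/(2·4) + const.
Setting the derivative to zero: Σxᵢ(yᵢ − βxᵢ)/9 − β/4 = 0, so β = Σxᵢyᵢ / (Σxᵢ² + σ²/τ²).
Σxᵢyᵢ = 6·27 + 3·14 + 1·3 = 207; Σxᵢ² = 46; σ²/τ² = 2.25.
β̂_MAP = 207 / (46 + 2.25) = 207/48.25 ≈ 4.290.

β̂_MAP = 4.290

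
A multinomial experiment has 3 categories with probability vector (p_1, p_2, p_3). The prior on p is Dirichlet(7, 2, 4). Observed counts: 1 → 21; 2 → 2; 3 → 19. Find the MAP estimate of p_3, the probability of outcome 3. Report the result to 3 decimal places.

MAP estimate: 0.423

The posterior is Dirichlet(αᵢ + nᵢ) = Dirichlet(28, 4, 23).
For a Dirichlet(a₁,…,a_K) with all aᵢ > 1, the mode has j-th component (aⱼ − 1)/(Σaᵢ − K).
Here Σaᵢ = 55 and K = 3, so p_3 = (23 − 1)/(55 − 3) = 22/52 ≈ 0.423.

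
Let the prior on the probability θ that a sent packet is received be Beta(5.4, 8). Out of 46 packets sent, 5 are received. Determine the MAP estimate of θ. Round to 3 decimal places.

θ̂_MAP = 0.164

Prior: Beta(5.4, 8).
Data: 5 successes in 46 trials. The binomial likelihood contributes θ^5(1−θ)^41, so the posterior is Beta(5.4+5, 8+41) = Beta(10.4, 49).
For Beta(a, b) with a, b > 1 the mode is (a−1)/(a+b−2) = 9.4/57.4 ≈ 0.164.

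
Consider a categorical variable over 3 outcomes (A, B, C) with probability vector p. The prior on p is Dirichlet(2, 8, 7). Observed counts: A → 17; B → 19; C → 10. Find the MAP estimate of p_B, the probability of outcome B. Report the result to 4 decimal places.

The posterior is Dirichlet(αᵢ + nᵢ) = Dirichlet(19, 27, 17).
For a Dirichlet(a₁,…,a_K) with all aᵢ > 1, the mode has j-th component (aⱼ − 1)/(Σaᵢ − K).
Here Σaᵢ = 63 and K = 3, so p_B = (27 − 1)/(63 − 3) = 26/60 ≈ 0.4333.

MAP estimate of p_B = 0.4333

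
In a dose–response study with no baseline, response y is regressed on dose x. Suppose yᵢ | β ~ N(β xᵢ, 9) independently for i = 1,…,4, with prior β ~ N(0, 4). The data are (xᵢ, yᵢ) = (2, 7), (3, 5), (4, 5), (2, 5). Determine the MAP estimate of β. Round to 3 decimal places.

β̂_MAP = 1.674

log p(β | y) = −Σ(yᵢ − βxᵢ)²/(2·9) − β²/(2·4) + const.
Setting the derivative to zero: Σxᵢ(yᵢ − βxᵢ)/9 − β/4 = 0, so β = Σxᵢyᵢ / (Σxᵢ² + σ²/τ²).
Σxᵢyᵢ = 2·7 + 3·5 + 4·5 + 2·5 = 59; Σxᵢ² = 33; σ²/τ² = 2.25.
β̂_MAP = 59 / (33 + 2.25) = 59/35.25 ≈ 1.674.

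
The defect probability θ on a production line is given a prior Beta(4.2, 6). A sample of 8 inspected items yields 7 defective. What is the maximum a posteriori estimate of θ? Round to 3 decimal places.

θ̂_MAP = 0.630

Prior: Beta(4.2, 6).
Data: 7 successes in 8 trials. The binomial likelihood contributes θ^7(1−θ)^1, so the posterior is Beta(4.2+7, 6+1) = Beta(11.2, 7).
For Beta(a, b) with a, b > 1 the mode is (a−1)/(a+b−2) = 10.2/16.2 ≈ 0.630.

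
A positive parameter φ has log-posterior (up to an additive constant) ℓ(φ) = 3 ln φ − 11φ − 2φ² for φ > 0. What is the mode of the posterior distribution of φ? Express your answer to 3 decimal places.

φ̂_MAP = 0.250

ℓ'(φ) = 3/φ − 11 − 4φ. Setting this to zero and multiplying by φ: 4φ² + 11φ − 3 = 0.
φ = (−11 + √(11² + 4·4·3)) / (2·4) = (−11 + √169) / 8 = (−11 + 13)/8 = 1/4.
ℓ''(φ) = −3/φ² − 4 < 0, confirming a maximum.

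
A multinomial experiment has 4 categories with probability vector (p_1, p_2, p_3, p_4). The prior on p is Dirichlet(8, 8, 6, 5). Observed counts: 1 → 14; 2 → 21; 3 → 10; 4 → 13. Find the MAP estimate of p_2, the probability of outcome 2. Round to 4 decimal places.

MAP estimate: 0.3457

The posterior is Dirichlet(αᵢ + nᵢ) = Dirichlet(22, 29, 16, 18).
For a Dirichlet(a₁,…,a_K) with all aᵢ > 1, the mode has j-th component (aⱼ − 1)/(Σaᵢ − K).
Here Σaᵢ = 85 and K = 4, so p_2 = (29 − 1)/(85 − 4) = 28/81 ≈ 0.3457.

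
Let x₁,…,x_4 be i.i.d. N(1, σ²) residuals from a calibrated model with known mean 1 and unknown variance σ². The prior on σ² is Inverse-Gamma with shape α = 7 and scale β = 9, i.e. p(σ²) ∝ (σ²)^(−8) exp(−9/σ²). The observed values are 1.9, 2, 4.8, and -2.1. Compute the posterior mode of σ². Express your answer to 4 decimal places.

σ̂²_MAP = 2.1930

Sum of squared deviations about the known mean: SS = (1.9−1)² + (2−1)² + (4.8−1)² + (-2.1−1)² = 25.86.
The Normal likelihood contributes (σ²)^(−n/2) exp(−SS/(2σ²)), so the posterior is Inverse-Gamma(α + n/2, β + SS/2) = Inverse-Gamma(9, 21.93).
The mode of Inverse-Gamma(a, b) is b/(a+1) = 21.93/10 ≈ 2.1930.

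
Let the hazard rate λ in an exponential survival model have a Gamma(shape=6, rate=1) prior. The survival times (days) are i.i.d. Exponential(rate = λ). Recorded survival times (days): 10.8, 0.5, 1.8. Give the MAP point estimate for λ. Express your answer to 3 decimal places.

The Exponential(rate=λ) likelihood is ∝ λ^n e^(−λΣtᵢ). Here n = 3 and Σtᵢ = 10.8 + 0.5 + 1.8 = 13.1.
Posterior ∝ λ^5e^(−1λ) · λ^3e^(−13.1λ) = λ^8e^(−14.1λ), i.e. Gamma(9, 14.1).
Mode = (a−1)/b = 8/14.1 ≈ 0.567.

λ̂_MAP = 0.567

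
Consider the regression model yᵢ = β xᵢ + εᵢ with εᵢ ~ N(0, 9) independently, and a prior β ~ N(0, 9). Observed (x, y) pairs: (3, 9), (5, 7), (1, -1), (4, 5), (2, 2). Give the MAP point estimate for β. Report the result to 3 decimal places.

β̂_MAP = 1.518

log p(β | y) = −Σ(yᵢ − βxᵢ)²/(2·9) − β²/(2·9) + const.
Setting the derivative to zero: Σxᵢ(yᵢ − βxᵢ)/9 − β/9 = 0, so β = Σxᵢyᵢ / (Σxᵢ² + σ²/τ²).
Σxᵢyᵢ = 3·9 + 5·7 + 1·(-1) + 4·5 + 2·2 = 85; Σxᵢ² = 55; σ²/τ² = 1.
β̂_MAP = 85 / (55 + 1) = 85/56 ≈ 1.518.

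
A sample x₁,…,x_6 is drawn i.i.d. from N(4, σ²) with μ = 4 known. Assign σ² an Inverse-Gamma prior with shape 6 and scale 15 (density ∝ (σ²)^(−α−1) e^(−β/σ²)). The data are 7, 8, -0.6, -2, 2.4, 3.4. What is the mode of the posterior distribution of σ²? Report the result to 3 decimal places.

σ̂²_MAP = 5.754

Sum of squared deviations about the known mean: SS = (7−4)² + (8−4)² + (-0.6−4)² + (-2−4)² + (2.4−4)² + (3.4−4)² = 85.08.
The Normal likelihood contributes (σ²)^(−n/2) exp(−SS/(2σ²)), so the posterior is Inverse-Gamma(α + n/2, β + SS/2) = Inverse-Gamma(9, 57.54).
The mode of Inverse-Gamma(a, b) is b/(a+1) = 57.54/10 ≈ 5.754.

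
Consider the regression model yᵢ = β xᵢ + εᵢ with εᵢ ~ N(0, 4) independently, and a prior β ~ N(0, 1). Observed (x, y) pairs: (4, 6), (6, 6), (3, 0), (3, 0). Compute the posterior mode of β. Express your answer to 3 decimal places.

log p(β | y) = −Σ(yᵢ − βxᵢ)²/(2·4) − β²/(2·1) + const.
Setting the derivative to zero: Σxᵢ(yᵢ − βxᵢ)/4 − β/1 = 0, so β = Σxᵢyᵢ / (Σxᵢ² + σ²/τ²).
Σxᵢyᵢ = 4·6 + 6·6 + 3·0 + 3·0 = 60; Σxᵢ² = 70; σ²/τ² = 4.
β̂_MAP = 60 / (70 + 4) = 60/74 ≈ 0.811.

β̂_MAP = 0.811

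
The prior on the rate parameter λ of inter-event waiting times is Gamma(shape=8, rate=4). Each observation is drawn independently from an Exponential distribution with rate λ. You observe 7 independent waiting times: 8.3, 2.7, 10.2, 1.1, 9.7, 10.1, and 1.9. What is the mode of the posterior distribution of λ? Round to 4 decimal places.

λ̂_MAP = 0.2917

The Exponential(rate=λ) likelihood is ∝ λ^n e^(−λΣtᵢ). Here n = 7 and Σtᵢ = 8.3 + 2.7 + 10.2 + 1.1 + 9.7 + 10.1 + 1.9 = 44.
Posterior ∝ λ^7e^(−4λ) · λ^7e^(−44λ) = λ^14e^(−48λ), i.e. Gamma(15, 48).
Mode = (a−1)/b = 14/48 ≈ 0.2917.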